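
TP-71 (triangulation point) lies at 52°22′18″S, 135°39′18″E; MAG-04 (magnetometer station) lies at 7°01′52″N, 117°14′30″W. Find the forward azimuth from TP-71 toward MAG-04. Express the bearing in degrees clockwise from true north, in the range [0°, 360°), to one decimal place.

TP-71: φ = -52.37167°, λ = +135.65500°
MAG-04: φ = +7.03111°, λ = -117.24167°
Δλ = 107.1033°
y = sin Δλ · cos φ₂ = 0.948588
x = cos φ₁ sin φ₂ − sin φ₁ cos φ₂ cos Δλ = -0.156434
θ = atan2(y, x) = 99.3645° → 99.3645° (mod 360°)

99.4°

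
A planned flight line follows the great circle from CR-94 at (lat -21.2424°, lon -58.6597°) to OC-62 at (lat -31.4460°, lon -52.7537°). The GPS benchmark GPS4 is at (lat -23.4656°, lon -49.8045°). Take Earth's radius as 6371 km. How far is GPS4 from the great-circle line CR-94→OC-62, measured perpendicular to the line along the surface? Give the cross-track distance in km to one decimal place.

δ₁₃ = central angle CR-94→GPS4 = 0.148078 rad  (haversine)
θ₁₃ = bearing CR-94→GPS4 = 106.845°,  θ₁₂ = bearing CR-94→OC-62 = 153.849°
dₓₜ = R·arcsin(sin δ₁₃ · sin(θ₁₃ − θ₁₂)) = 6371·arcsin(0.14754·sin(-47.004°)) = -688.831 km
|dₓₜ| = 688.831 km

688.8 km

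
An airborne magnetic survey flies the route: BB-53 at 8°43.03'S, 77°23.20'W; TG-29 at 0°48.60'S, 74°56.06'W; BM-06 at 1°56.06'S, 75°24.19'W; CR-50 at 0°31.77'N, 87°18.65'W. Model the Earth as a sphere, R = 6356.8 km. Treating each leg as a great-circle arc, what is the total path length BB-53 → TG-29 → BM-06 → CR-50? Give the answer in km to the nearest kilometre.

BB-53: φ = -8.71717°, λ = -77.38667°
TG-29: φ = -0.81000°, λ = -74.93433°
BM-06: φ = -1.93433°, λ = -75.40317°
CR-50: φ = +0.52950°, λ = -87.31083°
BB-53→TG-29: c = 0.144437 rad, d = 918.16 km
TG-29→BM-06: c = 0.021260 rad, d = 135.15 km
BM-06→CR-50: c = 0.212199 rad, d = 1348.91 km
Total = 918.16 + 135.15 + 1348.91 = 2402.21 km

2402 km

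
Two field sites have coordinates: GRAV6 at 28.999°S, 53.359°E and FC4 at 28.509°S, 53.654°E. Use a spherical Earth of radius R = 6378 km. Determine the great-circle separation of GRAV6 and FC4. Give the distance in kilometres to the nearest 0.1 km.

61.7 km

Δφ = 0.4900°,  Δλ = 0.2950°
a = sin²(Δφ/2) + cos φ₁ cos φ₂ sin²(Δλ/2) = 0.000023
c = 2·arcsin(√a) = 0.009670 rad = 0.5541°
d = R·c = 6378 × 0.009670 = 61.7 km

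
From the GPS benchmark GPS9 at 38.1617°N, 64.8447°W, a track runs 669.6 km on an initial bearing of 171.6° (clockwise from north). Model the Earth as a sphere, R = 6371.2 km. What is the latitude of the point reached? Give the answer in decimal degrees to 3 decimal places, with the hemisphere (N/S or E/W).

32.200°N

δ = d/R = 669.6/6371.2 = 0.105098 rad
φ₂ = arcsin(sin φ₁ cos δ + cos φ₁ sin δ cos θ)
   = arcsin(0.61788·0.99448 + 0.78627·0.10490·-0.98927) = 32.19993°
λ₂ = λ₁ + atan2(sin θ sin δ cos φ₁, cos δ − sin φ₁ sin φ₂) = -63.80700°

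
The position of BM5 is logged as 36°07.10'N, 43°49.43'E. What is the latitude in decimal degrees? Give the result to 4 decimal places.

36° + 7.10′/60 = 36 + 0.11833 = 36.1183°

36.1183°N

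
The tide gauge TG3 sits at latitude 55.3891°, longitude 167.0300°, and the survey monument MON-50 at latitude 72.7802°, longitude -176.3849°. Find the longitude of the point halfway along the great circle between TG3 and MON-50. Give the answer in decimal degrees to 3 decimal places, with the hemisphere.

172.696°E

Bx = cos φ₂ cos Δλ = 0.283722,  By = cos φ₂ sin Δλ = 0.084501
φₘ = atan2(sin φ₁ + sin φ₂, √((cos φ₁ + Bx)² + By²)) = 64.29707°
λₘ = λ₁ + atan2(By, cos φ₁ + Bx) = 172.69587°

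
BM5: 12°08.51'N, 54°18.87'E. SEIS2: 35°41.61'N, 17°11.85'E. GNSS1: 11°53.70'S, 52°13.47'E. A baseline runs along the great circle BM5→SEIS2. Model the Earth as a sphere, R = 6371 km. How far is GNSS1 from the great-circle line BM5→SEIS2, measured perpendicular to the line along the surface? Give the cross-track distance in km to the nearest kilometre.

2132 km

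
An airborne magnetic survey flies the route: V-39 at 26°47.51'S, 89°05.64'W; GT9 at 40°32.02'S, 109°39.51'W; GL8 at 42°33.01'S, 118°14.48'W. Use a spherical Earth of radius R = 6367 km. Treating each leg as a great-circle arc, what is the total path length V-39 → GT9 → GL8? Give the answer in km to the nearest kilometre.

3176 km

V-39: φ = -26.79183°, λ = -89.09400°
GT9: φ = -40.53367°, λ = -109.65850°
GL8: φ = -42.55017°, λ = -118.24133°
V-39→GT9: c = 0.381401 rad, d = 2428.38 km
GT9→GL8: c = 0.117451 rad, d = 747.81 km
Total = 2428.38 + 747.81 = 3176.19 km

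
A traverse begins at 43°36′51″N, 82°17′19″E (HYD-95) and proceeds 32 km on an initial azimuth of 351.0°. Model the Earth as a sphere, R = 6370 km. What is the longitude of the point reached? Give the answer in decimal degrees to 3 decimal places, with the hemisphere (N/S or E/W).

82.226°E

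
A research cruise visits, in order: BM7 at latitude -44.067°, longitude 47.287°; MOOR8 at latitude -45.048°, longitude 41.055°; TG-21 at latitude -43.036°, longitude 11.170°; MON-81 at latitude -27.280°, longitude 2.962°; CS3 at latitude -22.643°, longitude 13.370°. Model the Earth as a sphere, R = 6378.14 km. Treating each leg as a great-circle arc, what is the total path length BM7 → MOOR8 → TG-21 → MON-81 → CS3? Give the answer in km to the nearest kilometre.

5968 km

BM7→MOOR8: c = 0.079350 rad, d = 506.10 km
MOOR8→TG-21: c = 0.374433 rad, d = 2388.19 km
TG-21→MON-81: c = 0.298522 rad, d = 1904.02 km
MON-81→CS3: c = 0.183394 rad, d = 1169.71 km
Total = 506.10 + 2388.19 + 1904.02 + 1169.71 = 5968.02 km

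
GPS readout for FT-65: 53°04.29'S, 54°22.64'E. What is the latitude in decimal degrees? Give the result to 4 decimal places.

53.0715°S

53° + 4.29′/60 = 53 + 0.07150 = 53.0715°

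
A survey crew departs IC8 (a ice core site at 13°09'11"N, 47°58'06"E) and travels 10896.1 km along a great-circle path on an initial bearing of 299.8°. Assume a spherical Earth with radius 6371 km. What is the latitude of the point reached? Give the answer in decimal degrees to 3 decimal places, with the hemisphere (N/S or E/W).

26.590°N

IC8: φ = +13.15306°, λ = +47.96833°
δ = d/R = 10896.1/6371 = 1.710265 rad
φ₂ = arcsin(sin φ₁ cos δ + cos φ₁ sin δ cos θ)
   = arcsin(0.22755·-0.13902 + 0.97377·0.99029·0.49697) = 26.59002°
λ₂ = λ₁ + atan2(sin θ sin δ cos φ₁, cos δ − sin φ₁ sin φ₂) = -58.09008°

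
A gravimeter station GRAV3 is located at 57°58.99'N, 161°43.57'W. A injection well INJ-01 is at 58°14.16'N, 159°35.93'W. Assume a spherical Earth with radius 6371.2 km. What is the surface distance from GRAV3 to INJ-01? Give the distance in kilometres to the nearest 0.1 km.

GRAV3: φ = +57.98317°, λ = -161.72617°
INJ-01: φ = +58.23600°, λ = -159.59883°
Δφ = 0.2528°,  Δλ = 2.1273°
a = sin²(Δφ/2) + cos φ₁ cos φ₂ sin²(Δλ/2) = 0.000101
c = 2·arcsin(√a) = 0.020104 rad = 1.1519°
d = R·c = 6371.2 × 0.020104 = 128.1 km

128.1 km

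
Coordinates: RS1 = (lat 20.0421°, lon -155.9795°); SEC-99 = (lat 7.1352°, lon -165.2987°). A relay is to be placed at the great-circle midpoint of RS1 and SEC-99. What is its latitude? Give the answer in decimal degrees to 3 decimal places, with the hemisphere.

13.632°N

Bx = cos φ₂ cos Δλ = 0.979160,  By = cos φ₂ sin Δλ = -0.160680
φₘ = atan2(sin φ₁ + sin φ₂, √((cos φ₁ + Bx)² + By²)) = 13.63200°
λₘ = λ₁ + atan2(By, cos φ₁ + Bx) = -160.76678°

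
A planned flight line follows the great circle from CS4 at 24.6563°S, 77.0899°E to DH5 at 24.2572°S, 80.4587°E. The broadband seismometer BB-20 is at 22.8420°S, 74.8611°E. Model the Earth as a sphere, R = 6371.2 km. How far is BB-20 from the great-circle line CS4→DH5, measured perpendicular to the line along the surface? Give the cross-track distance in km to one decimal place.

δ₁₃ = central angle CS4→BB-20 = 0.047647 rad  (haversine)
θ₁₃ = bearing CS4→BB-20 = 311.194°,  θ₁₂ = bearing CS4→DH5 = 83.284°
dₓₜ = R·arcsin(sin δ₁₃ · sin(θ₁₃ − θ₁₂)) = 6371.2·arcsin(0.04763·sin(227.910°)) = -225.239 km
|dₓₜ| = 225.239 km

225.2 km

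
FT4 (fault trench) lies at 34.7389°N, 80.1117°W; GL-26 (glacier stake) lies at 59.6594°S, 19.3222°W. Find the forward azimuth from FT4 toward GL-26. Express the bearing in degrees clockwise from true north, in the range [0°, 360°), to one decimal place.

152.6°

Δλ = 60.7895°
y = sin Δλ · cos φ₂ = 0.440902
x = cos φ₁ sin φ₂ − sin φ₁ cos φ₂ cos Δλ = -0.849683
θ = atan2(y, x) = 152.5751° → 152.5751° (mod 360°)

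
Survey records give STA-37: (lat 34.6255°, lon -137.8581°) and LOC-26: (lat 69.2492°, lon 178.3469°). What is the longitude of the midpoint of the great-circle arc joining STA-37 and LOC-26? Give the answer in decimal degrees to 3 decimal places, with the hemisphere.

Bx = cos φ₂ cos Δλ = 0.255744,  By = cos φ₂ sin Δλ = -0.245207
φₘ = atan2(sin φ₁ + sin φ₂, √((cos φ₁ + Bx)² + By²)) = 53.65460°
λₘ = λ₁ + atan2(By, cos φ₁ + Bx) = -150.66561°

150.666°W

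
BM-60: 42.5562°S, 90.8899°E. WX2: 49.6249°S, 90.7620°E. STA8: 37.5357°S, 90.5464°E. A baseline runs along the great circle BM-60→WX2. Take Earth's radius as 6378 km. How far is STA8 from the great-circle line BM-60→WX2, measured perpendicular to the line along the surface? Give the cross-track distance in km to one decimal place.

36.9 km

δ₁₃ = central angle BM-60→STA8 = 0.087744 rad  (haversine)
θ₁₃ = bearing BM-60→STA8 = 356.890°,  θ₁₂ = bearing BM-60→WX2 = 180.673°
dₓₜ = R·arcsin(sin δ₁₃ · sin(θ₁₃ − θ₁₂)) = 6378·arcsin(0.08763·sin(176.217°)) = 36.877 km
|dₓₜ| = 36.877 km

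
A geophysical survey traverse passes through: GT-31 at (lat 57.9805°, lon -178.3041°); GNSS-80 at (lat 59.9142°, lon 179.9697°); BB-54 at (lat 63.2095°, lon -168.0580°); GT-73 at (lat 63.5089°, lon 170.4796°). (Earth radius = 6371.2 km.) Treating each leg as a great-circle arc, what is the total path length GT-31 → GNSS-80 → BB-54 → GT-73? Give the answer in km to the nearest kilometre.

GT-31→GNSS-80: c = 0.037153 rad, d = 236.71 km
GNSS-80→BB-54: c = 0.114678 rad, d = 730.64 km
BB-54→GT-73: c = 0.167258 rad, d = 1065.63 km
Total = 236.71 + 730.64 + 1065.63 = 2032.98 km

2033 km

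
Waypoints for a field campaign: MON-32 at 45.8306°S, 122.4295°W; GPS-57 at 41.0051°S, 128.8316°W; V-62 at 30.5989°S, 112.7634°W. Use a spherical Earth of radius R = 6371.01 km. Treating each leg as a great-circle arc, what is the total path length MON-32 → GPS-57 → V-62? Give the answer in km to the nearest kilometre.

2594 km

MON-32→GPS-57: c = 0.116888 rad, d = 744.69 km
GPS-57→V-62: c = 0.290240 rad, d = 1849.12 km
Total = 744.69 + 1849.12 = 2593.82 km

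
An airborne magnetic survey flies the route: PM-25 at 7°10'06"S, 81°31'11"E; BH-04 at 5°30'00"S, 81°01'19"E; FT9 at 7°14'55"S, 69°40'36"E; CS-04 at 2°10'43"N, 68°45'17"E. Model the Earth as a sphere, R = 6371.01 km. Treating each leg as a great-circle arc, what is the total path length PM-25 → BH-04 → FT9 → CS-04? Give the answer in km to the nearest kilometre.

2515 km

PM-25: φ = -7.16833°, λ = +81.51972°
BH-04: φ = -5.50000°, λ = +81.02194°
FT9: φ = -7.24861°, λ = +69.67667°
CS-04: φ = +2.17861°, λ = +68.75472°
PM-25→BH-04: c = 0.030371 rad, d = 193.49 km
BH-04→FT9: c = 0.199129 rad, d = 1268.65 km
FT9→CS-04: c = 0.165318 rad, d = 1053.24 km
Total = 193.49 + 1268.65 + 1053.24 = 2515.39 km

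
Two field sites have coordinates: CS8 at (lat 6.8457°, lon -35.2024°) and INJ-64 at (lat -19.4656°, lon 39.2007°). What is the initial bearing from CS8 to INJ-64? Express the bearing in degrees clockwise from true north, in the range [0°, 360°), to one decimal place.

111.7°

Δλ = 74.4031°
y = sin Δλ · cos φ₂ = 0.908124
x = cos φ₁ sin φ₂ − sin φ₁ cos φ₂ cos Δλ = -0.361081
θ = atan2(y, x) = 111.6834° → 111.6834° (mod 360°)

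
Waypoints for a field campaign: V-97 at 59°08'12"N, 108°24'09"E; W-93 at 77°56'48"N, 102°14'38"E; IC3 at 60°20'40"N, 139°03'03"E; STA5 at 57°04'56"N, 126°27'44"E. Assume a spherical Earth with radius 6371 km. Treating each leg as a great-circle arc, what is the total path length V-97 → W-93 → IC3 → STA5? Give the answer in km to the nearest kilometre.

V-97: φ = +59.13667°, λ = +108.40250°
W-93: φ = +77.94667°, λ = +102.24389°
IC3: φ = +60.34444°, λ = +139.05083°
STA5: φ = +57.08222°, λ = +126.46222°
V-97→W-93: c = 0.330209 rad, d = 2103.76 km
W-93→IC3: c = 0.369293 rad, d = 2352.77 km
IC3→STA5: c = 0.127242 rad, d = 810.66 km
Total = 2103.76 + 2352.77 + 810.66 = 5267.19 km

5267 km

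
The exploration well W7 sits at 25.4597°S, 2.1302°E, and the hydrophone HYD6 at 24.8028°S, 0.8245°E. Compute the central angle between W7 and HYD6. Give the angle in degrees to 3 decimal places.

1.352°

Δφ = 0.6569°,  Δλ = -1.3057°
a = sin²(Δφ/2) + cos φ₁ cos φ₂ sin²(Δλ/2) = 0.000139
c = 2·arcsin(√a) = 0.023603 rad = 1.3523°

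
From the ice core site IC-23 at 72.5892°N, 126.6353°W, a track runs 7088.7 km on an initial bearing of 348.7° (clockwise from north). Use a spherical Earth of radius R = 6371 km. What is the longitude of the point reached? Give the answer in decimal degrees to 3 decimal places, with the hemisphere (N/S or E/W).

δ = d/R = 7088.7/6371 = 1.112651 rad
φ₂ = arcsin(sin φ₁ cos δ + cos φ₁ sin δ cos θ)
   = arcsin(0.95418·0.44229 + 0.29922·0.89687·0.98061) = 43.24997°
λ₂ = λ₁ + atan2(sin θ sin δ cos φ₁, cos δ − sin φ₁ sin φ₂) = 67.32661°

67.327°E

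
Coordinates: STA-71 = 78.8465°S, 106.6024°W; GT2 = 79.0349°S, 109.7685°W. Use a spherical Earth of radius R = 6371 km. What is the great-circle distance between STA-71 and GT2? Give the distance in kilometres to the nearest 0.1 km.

70.7 km

Δφ = -0.1884°,  Δλ = -3.1661°
a = sin²(Δφ/2) + cos φ₁ cos φ₂ sin²(Δλ/2) = 0.000031
c = 2·arcsin(√a) = 0.011097 rad = 0.6358°
d = R·c = 6371 × 0.011097 = 70.7 km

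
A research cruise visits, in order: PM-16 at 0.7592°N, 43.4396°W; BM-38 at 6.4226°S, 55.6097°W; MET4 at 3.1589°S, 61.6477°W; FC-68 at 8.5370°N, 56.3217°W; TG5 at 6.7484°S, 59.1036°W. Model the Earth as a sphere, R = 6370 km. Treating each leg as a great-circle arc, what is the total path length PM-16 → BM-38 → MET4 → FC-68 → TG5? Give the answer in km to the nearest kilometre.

PM-16→BM-38: c = 0.246290 rad, d = 1568.87 km
BM-38→MET4: c = 0.119456 rad, d = 760.93 km
MET4→FC-68: c = 0.224191 rad, d = 1428.10 km
FC-68→TG5: c = 0.271136 rad, d = 1727.14 km
Total = 1568.87 + 760.93 + 1428.10 + 1727.14 = 5485.04 km

5485 km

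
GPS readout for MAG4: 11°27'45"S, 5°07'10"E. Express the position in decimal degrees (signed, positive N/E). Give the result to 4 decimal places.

lat: 11.4625° S → -11.4625°
lon: 5.1194° E → +5.1194°

-11.4625°, +5.1194°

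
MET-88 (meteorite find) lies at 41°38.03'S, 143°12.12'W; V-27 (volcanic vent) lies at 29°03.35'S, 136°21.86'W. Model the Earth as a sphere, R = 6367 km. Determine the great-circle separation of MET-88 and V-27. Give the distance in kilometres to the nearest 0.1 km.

MET-88: φ = -41.63383°, λ = -143.20200°
V-27: φ = -29.05583°, λ = -136.36433°
Δφ = 12.5780°,  Δλ = 6.8377°
a = sin²(Δφ/2) + cos φ₁ cos φ₂ sin²(Δλ/2) = 0.014323
c = 2·arcsin(√a) = 0.239935 rad = 13.7472°
d = R·c = 6367 × 0.239935 = 1527.7 km

1527.7 km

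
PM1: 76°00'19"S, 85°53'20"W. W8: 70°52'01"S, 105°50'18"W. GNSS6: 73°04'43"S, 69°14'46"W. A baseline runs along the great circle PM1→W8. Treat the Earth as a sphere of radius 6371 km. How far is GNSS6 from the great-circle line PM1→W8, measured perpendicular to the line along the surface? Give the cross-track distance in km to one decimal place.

495.1 km

PM1: φ = -76.00528°, λ = -85.88889°
W8: φ = -70.86694°, λ = -105.83833°
GNSS6: φ = -73.07861°, λ = -69.24611°
δ₁₃ = central angle PM1→GNSS6 = 0.092260 rad  (haversine)
θ₁₃ = bearing PM1→GNSS6 = 64.800°,  θ₁₂ = bearing PM1→W8 = 302.220°
dₓₜ = R·arcsin(sin δ₁₃ · sin(θ₁₃ − θ₁₂)) = 6371·arcsin(0.09213·sin(-237.420°)) = 495.088 km
|dₓₜ| = 495.088 km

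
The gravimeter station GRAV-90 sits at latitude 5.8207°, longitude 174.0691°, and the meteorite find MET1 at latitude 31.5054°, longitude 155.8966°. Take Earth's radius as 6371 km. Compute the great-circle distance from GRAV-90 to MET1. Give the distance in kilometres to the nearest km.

Δφ = 25.6847°,  Δλ = -18.1725°
a = sin²(Δφ/2) + cos φ₁ cos φ₂ sin²(Δλ/2) = 0.070557
c = 2·arcsin(√a) = 0.537705 rad = 30.8082°
d = R·c = 6371 × 0.537705 = 3425.7 km

3426 km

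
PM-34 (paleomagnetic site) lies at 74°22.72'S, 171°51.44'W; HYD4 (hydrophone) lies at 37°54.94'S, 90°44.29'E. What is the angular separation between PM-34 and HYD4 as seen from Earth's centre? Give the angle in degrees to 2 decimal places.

PM-34: φ = -74.37867°, λ = -171.85733°
HYD4: φ = -37.91567°, λ = +90.73817°
Δφ = 36.4630°,  Δλ = -97.4045°
a = sin²(Δφ/2) + cos φ₁ cos φ₂ sin²(Δλ/2) = 0.217787
c = 2·arcsin(√a) = 0.971060 rad = 55.6376°

55.64°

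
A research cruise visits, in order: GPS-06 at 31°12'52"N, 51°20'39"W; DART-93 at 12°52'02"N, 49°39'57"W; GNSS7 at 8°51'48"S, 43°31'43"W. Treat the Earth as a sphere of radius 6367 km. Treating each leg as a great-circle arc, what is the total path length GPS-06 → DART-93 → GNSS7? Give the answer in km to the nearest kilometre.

GPS-06: φ = +31.21444°, λ = -51.34417°
DART-93: φ = +12.86722°, λ = -49.66583°
GNSS7: φ = -8.86333°, λ = -43.52861°
GPS-06→DART-93: c = 0.321354 rad, d = 2046.06 km
DART-93→GNSS7: c = 0.393912 rad, d = 2508.04 km
Total = 2046.06 + 2508.04 = 4554.10 km

4554 km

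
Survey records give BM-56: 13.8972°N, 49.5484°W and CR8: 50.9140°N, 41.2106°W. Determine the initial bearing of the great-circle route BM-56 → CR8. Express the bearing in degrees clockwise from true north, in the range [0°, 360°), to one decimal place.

8.6°

Δλ = 8.3378°
y = sin Δλ · cos φ₂ = 0.091426
x = cos φ₁ sin φ₂ − sin φ₁ cos φ₂ cos Δλ = 0.603650
θ = atan2(y, x) = 8.6123° → 8.6123° (mod 360°)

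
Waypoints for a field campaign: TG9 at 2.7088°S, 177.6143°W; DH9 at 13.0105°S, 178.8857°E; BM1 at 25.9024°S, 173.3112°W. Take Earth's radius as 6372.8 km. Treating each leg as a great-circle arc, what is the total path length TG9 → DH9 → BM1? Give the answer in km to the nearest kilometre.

TG9→DH9: c = 0.189681 rad, d = 1208.80 km
DH9→BM1: c = 0.258880 rad, d = 1649.79 km
Total = 1208.80 + 1649.79 = 2858.59 km

2859 km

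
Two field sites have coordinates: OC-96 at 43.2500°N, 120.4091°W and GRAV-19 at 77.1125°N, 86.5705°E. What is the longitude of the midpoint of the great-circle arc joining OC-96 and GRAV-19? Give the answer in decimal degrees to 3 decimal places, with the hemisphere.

Bx = cos φ₂ cos Δλ = -0.198764,  By = cos φ₂ sin Δλ = -0.101186
φₘ = atan2(sin φ₁ + sin φ₂, √((cos φ₁ + Bx)² + By²)) = 72.00555°
λₘ = λ₁ + atan2(By, cos φ₁ + Bx) = -131.22561°

131.226°W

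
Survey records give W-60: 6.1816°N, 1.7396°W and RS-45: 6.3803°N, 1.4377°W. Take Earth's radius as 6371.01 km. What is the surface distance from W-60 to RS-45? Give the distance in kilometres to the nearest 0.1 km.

Δφ = 0.1987°,  Δλ = 0.3019°
a = sin²(Δφ/2) + cos φ₁ cos φ₂ sin²(Δλ/2) = 0.000010
c = 2·arcsin(√a) = 0.006282 rad = 0.3599°
d = R·c = 6371.01 × 0.006282 = 40.0 km

40.0 km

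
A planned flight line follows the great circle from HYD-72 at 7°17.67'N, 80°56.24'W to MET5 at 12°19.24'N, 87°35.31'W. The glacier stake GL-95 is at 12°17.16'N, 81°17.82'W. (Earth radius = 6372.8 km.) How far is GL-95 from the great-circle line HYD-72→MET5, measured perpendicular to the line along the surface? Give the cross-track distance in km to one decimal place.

413.1 km

HYD-72: φ = +7.29450°, λ = -80.93733°
MET5: φ = +12.32067°, λ = -87.58850°
GL-95: φ = +12.28600°, λ = -81.29700°
δ₁₃ = central angle HYD-72→GL-95 = 0.087337 rad  (haversine)
θ₁₃ = bearing HYD-72→GL-95 = 355.968°,  θ₁₂ = bearing HYD-72→MET5 = 308.012°
dₓₜ = R·arcsin(sin δ₁₃ · sin(θ₁₃ − θ₁₂)) = 6372.8·arcsin(0.08723·sin(47.956°)) = 413.099 km
|dₓₜ| = 413.099 km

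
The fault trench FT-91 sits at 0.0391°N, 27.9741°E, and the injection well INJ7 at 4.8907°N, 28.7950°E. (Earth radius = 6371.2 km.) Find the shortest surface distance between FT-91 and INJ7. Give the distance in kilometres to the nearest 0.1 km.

547.1 km

Δφ = 4.8516°,  Δλ = 0.8209°
a = sin²(Δφ/2) + cos φ₁ cos φ₂ sin²(Δλ/2) = 0.001843
c = 2·arcsin(√a) = 0.085877 rad = 4.9204°
d = R·c = 6371.2 × 0.085877 = 547.1 km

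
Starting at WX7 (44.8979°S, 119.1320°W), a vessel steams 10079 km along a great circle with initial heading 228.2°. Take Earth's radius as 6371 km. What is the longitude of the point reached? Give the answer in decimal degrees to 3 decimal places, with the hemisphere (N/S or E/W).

118.177°E

δ = d/R = 10079/6371 = 1.582012 rad
φ₂ = arcsin(sin φ₁ cos δ + cos φ₁ sin δ cos θ)
   = arcsin(-0.70585·-0.01122 + 0.70837·0.99994·-0.66653) = -27.65862°
λ₂ = λ₁ + atan2(sin θ sin δ cos φ₁, cos δ − sin φ₁ sin φ₂) = 118.17740°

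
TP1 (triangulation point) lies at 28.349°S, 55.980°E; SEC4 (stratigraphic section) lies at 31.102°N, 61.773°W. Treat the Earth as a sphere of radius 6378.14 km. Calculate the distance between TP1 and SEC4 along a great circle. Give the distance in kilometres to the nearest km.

Δφ = 59.4510°,  Δλ = -117.7530°
a = sin²(Δφ/2) + cos φ₁ cos φ₂ sin²(Δλ/2) = 0.798095
c = 2·arcsin(√a) = 2.209542 rad = 126.5974°
d = R·c = 6378.14 × 2.209542 = 14092.8 km

14093 km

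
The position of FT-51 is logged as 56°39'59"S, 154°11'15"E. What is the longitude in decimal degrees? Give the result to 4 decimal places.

154° + 11′/60 + 15″/3600 = 154 + 0.18333 + 0.00417 = 154.1875°

154.1875°E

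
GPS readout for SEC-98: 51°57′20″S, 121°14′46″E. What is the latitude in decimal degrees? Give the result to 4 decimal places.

51.9556°S

51° + 57′/60 + 20″/3600 = 51 + 0.95000 + 0.00556 = 51.9556°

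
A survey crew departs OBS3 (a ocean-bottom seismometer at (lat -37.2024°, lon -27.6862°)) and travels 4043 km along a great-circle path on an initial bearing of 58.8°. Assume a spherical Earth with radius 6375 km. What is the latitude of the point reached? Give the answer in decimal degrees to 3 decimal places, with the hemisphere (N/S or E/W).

δ = d/R = 4043/6375 = 0.634196 rad
φ₂ = arcsin(sin φ₁ cos δ + cos φ₁ sin δ cos θ)
   = arcsin(-0.60463·0.80555 + 0.79650·0.59253·0.51803) = -14.03865°
λ₂ = λ₁ + atan2(sin θ sin δ cos φ₁, cos δ − sin φ₁ sin φ₂) = 3.80939°

14.039°S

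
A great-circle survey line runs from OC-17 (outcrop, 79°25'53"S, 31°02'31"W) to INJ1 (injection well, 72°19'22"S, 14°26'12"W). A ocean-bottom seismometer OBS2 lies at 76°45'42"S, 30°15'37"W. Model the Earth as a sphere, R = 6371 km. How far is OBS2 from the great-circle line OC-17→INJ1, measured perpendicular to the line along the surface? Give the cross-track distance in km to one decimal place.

OC-17: φ = -79.43139°, λ = -31.04194°
INJ1: φ = -72.32278°, λ = -14.43667°
OBS2: φ = -76.76167°, λ = -30.26028°
δ₁₃ = central angle OC-17→OBS2 = 0.046679 rad  (haversine)
θ₁₃ = bearing OC-17→OBS2 = 3.839°,  θ₁₂ = bearing OC-17→INJ1 = 37.942°
dₓₜ = R·arcsin(sin δ₁₃ · sin(θ₁₃ − θ₁₂)) = 6371·arcsin(0.04666·sin(-34.103°)) = -166.702 km
|dₓₜ| = 166.702 km

166.7 km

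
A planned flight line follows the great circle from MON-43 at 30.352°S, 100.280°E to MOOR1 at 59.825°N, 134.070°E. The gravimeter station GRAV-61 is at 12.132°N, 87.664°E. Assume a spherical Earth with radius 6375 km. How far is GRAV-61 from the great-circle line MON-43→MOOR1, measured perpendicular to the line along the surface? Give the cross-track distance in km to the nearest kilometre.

2561 km

δ₁₃ = central angle MON-43→GRAV-61 = 0.771169 rad  (haversine)
θ₁₃ = bearing MON-43→GRAV-61 = 342.159°,  θ₁₂ = bearing MON-43→MOOR1 = 16.282°
dₓₜ = R·arcsin(sin δ₁₃ · sin(θ₁₃ − θ₁₂)) = 6375·arcsin(0.69697·sin(325.877°)) = -2560.830 km
|dₓₜ| = 2560.830 km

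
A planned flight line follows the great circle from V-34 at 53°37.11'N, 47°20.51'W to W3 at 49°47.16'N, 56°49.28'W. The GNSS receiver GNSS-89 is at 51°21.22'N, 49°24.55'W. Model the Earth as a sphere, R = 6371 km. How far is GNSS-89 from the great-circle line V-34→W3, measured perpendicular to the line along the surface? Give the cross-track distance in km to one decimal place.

147.4 km

V-34: φ = +53.61850°, λ = -47.34183°
W3: φ = +49.78600°, λ = -56.82133°
GNSS-89: φ = +51.35367°, λ = -49.40917°
δ₁₃ = central angle V-34→GNSS-89 = 0.045220 rad  (haversine)
θ₁₃ = bearing V-34→GNSS-89 = 209.892°,  θ₁₂ = bearing V-34→W3 = 240.671°
dₓₜ = R·arcsin(sin δ₁₃ · sin(θ₁₃ − θ₁₂)) = 6371·arcsin(0.04520·sin(-30.779°)) = -147.394 km
|dₓₜ| = 147.394 km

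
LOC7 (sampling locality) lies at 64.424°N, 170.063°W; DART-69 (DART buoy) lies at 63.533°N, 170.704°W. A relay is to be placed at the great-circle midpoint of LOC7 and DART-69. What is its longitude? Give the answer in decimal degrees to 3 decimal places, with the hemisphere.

Bx = cos φ₂ cos Δλ = 0.445654,  By = cos φ₂ sin Δλ = -0.004986
φₘ = atan2(sin φ₁ + sin φ₂, √((cos φ₁ + Bx)² + By²)) = 63.97885°
λₘ = λ₁ + atan2(By, cos φ₁ + Bx) = -170.38860°

170.389°W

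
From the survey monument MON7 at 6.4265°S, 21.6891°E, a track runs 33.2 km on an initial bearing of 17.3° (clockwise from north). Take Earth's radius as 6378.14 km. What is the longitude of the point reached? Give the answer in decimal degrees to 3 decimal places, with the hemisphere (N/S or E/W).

21.778°E

δ = d/R = 33.2/6378.14 = 0.005205 rad
φ₂ = arcsin(sin φ₁ cos δ + cos φ₁ sin δ cos θ)
   = arcsin(-0.11193·0.99999 + 0.99372·0.00521·0.95476) = -6.14174°
λ₂ = λ₁ + atan2(sin θ sin δ cos φ₁, cos δ − sin φ₁ sin φ₂) = 21.77830°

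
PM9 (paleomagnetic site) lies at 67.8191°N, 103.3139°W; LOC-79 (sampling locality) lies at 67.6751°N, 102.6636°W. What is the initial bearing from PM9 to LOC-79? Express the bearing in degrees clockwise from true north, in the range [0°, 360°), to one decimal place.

120.0°

Δλ = 0.6503°
y = sin Δλ · cos φ₂ = 0.004311
x = cos φ₁ sin φ₂ − sin φ₁ cos φ₂ cos Δλ = -0.002491
θ = atan2(y, x) = 120.0151° → 120.0151° (mod 360°)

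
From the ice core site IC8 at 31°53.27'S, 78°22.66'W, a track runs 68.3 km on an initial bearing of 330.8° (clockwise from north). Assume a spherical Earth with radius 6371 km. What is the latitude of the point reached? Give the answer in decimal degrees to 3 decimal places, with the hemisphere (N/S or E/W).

IC8: φ = -31.88783°, λ = -78.37767°
δ = d/R = 68.3/6371 = 0.010720 rad
φ₂ = arcsin(sin φ₁ cos δ + cos φ₁ sin δ cos θ)
   = arcsin(-0.52826·0.99994 + 0.84908·0.01072·0.87292) = -31.35117°
λ₂ = λ₁ + atan2(sin θ sin δ cos φ₁, cos δ − sin φ₁ sin φ₂) = -78.72856°

31.351°S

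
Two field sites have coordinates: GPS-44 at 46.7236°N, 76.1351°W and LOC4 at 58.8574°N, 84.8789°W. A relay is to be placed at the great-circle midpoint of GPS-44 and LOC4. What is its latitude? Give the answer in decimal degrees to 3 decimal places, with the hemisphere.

Bx = cos φ₂ cos Δλ = 0.511159,  By = cos φ₂ sin Δλ = -0.078618
φₘ = atan2(sin φ₁ + sin φ₂, √((cos φ₁ + Bx)² + By²)) = 52.86930°
λₘ = λ₁ + atan2(By, cos φ₁ + Bx) = -79.89387°

52.869°N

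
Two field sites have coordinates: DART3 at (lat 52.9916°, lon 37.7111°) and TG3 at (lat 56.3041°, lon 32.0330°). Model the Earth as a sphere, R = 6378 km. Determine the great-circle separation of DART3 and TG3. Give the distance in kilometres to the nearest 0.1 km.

Δφ = 3.3125°,  Δλ = -5.6781°
a = sin²(Δφ/2) + cos φ₁ cos φ₂ sin²(Δλ/2) = 0.001655
c = 2·arcsin(√a) = 0.081377 rad = 4.6626°
d = R·c = 6378 × 0.081377 = 519.0 km

519.0 km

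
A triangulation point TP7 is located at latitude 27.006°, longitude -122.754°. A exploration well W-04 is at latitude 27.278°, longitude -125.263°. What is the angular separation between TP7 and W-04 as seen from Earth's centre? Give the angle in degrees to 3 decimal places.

2.249°

Δφ = 0.2720°,  Δλ = -2.5090°
a = sin²(Δφ/2) + cos φ₁ cos φ₂ sin²(Δλ/2) = 0.000385
c = 2·arcsin(√a) = 0.039255 rad = 2.2492°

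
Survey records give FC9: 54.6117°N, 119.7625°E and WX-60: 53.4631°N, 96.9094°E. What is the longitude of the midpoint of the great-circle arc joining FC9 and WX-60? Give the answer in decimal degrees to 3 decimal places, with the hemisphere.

108.176°E

Bx = cos φ₂ cos Δλ = 0.548608,  By = cos φ₂ sin Δλ = -0.231212
φₘ = atan2(sin φ₁ + sin φ₂, √((cos φ₁ + Bx)² + By²)) = 54.58079°
λₘ = λ₁ + atan2(By, cos φ₁ + Bx) = 108.17596°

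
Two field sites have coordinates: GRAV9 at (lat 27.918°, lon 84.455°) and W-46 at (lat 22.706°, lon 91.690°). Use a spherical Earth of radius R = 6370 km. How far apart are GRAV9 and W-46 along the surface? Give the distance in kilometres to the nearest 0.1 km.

929.4 km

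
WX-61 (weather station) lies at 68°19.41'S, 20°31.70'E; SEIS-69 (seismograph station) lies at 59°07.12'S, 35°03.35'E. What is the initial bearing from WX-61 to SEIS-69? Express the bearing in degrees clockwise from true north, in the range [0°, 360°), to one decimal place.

41.7°

WX-61: φ = -68.32350°, λ = +20.52833°
SEIS-69: φ = -59.11867°, λ = +35.05583°
Δλ = 14.5275°
y = sin Δλ · cos φ₂ = 0.128749
x = cos φ₁ sin φ₂ − sin φ₁ cos φ₂ cos Δλ = 0.144715
θ = atan2(y, x) = 41.6587° → 41.6587° (mod 360°)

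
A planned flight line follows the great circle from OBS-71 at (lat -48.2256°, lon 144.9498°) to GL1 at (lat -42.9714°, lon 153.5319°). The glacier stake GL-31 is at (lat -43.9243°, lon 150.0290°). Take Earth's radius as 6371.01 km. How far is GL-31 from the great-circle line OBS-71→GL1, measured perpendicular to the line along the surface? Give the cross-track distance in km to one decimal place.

115.3 km

δ₁₃ = central angle OBS-71→GL-31 = 0.096999 rad  (haversine)
θ₁₃ = bearing OBS-71→GL-31 = 41.180°,  θ₁₂ = bearing OBS-71→GL1 = 51.949°
dₓₜ = R·arcsin(sin δ₁₃ · sin(θ₁₃ − θ₁₂)) = 6371.01·arcsin(0.09685·sin(-10.769°)) = -115.297 km
|dₓₜ| = 115.297 km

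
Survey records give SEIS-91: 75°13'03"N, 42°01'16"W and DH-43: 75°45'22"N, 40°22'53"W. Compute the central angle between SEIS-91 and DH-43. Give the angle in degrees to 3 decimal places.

0.677°

SEIS-91: φ = +75.21750°, λ = -42.02111°
DH-43: φ = +75.75611°, λ = -40.38139°
Δφ = 0.5386°,  Δλ = 1.6397°
a = sin²(Δφ/2) + cos φ₁ cos φ₂ sin²(Δλ/2) = 0.000035
c = 2·arcsin(√a) = 0.011823 rad = 0.6774°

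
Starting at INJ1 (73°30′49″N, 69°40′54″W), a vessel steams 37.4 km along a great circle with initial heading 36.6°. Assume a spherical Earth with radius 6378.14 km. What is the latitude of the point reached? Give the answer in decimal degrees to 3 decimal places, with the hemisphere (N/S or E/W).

73.782°N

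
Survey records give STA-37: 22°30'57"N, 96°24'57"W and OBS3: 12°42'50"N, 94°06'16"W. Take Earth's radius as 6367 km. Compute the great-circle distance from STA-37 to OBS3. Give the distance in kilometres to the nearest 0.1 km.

1116.3 km

STA-37: φ = +22.51583°, λ = -96.41583°
OBS3: φ = +12.71389°, λ = -94.10444°
Δφ = -9.8019°,  Δλ = 2.3114°
a = sin²(Δφ/2) + cos φ₁ cos φ₂ sin²(Δλ/2) = 0.007666
c = 2·arcsin(√a) = 0.175330 rad = 10.0457°
d = R·c = 6367 × 0.175330 = 1116.3 km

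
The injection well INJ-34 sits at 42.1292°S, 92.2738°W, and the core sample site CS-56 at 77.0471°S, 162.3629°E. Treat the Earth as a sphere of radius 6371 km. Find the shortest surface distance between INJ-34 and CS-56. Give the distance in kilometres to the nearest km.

5830 km

Δφ = -34.9179°,  Δλ = -105.3633°
a = sin²(Δφ/2) + cos φ₁ cos φ₂ sin²(Δλ/2) = 0.195153
c = 2·arcsin(√a) = 0.915123 rad = 52.4327°
d = R·c = 6371 × 0.915123 = 5830.2 km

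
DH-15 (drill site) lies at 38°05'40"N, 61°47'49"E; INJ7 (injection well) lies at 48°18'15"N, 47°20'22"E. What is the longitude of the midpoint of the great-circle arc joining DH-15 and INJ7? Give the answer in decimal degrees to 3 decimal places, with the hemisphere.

55.178°E

DH-15: φ = +38.09444°, λ = +61.79694°
INJ7: φ = +48.30417°, λ = +47.33944°
Bx = cos φ₂ cos Δλ = 0.644112,  By = cos φ₂ sin Δλ = -0.166069
φₘ = atan2(sin φ₁ + sin φ₂, √((cos φ₁ + Bx)² + By²)) = 43.42590°
λₘ = λ₁ + atan2(By, cos φ₁ + Bx) = 55.17781°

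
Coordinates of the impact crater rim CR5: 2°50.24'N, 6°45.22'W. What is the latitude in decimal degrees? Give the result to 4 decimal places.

2° + 50.24′/60 = 2 + 0.83733 = 2.8373°

2.8373°N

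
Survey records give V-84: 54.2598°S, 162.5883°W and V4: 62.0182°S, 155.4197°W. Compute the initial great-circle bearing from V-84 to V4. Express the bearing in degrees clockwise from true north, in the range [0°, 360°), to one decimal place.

Δλ = 7.1686°
y = sin Δλ · cos φ₂ = 0.058550
x = cos φ₁ sin φ₂ − sin φ₁ cos φ₂ cos Δλ = -0.137973
θ = atan2(y, x) = 157.0056° → 157.0056° (mod 360°)

157.0°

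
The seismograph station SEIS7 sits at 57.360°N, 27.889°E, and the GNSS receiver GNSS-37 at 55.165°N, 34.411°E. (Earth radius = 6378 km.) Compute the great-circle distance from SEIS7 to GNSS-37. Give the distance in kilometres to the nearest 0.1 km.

Δφ = -2.1950°,  Δλ = 6.5220°
a = sin²(Δφ/2) + cos φ₁ cos φ₂ sin²(Δλ/2) = 0.001364
c = 2·arcsin(√a) = 0.073876 rad = 4.2328°
d = R·c = 6378 × 0.073876 = 471.2 km

471.2 km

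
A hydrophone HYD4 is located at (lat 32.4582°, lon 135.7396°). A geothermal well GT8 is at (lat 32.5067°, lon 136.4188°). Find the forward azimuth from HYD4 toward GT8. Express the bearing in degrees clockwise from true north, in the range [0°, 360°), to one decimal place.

Δλ = 0.6792°
y = sin Δλ · cos φ₂ = 0.009997
x = cos φ₁ sin φ₂ − sin φ₁ cos φ₂ cos Δλ = 0.000878
θ = atan2(y, x) = 84.9791° → 84.9791° (mod 360°)

85.0°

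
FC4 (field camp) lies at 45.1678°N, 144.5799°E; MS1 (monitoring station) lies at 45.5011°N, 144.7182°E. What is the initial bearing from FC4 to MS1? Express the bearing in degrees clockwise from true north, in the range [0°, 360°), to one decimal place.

16.2°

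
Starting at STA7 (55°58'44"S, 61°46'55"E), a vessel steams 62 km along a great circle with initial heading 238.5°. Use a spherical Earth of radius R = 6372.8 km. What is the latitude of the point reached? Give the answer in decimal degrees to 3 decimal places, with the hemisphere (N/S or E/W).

56.267°S

STA7: φ = -55.97889°, λ = +61.78194°
δ = d/R = 62/6372.8 = 0.009729 rad
φ₂ = arcsin(sin φ₁ cos δ + cos φ₁ sin δ cos θ)
   = arcsin(-0.82883·0.99995 + 0.55950·0.00973·-0.52250) = -56.26720°
λ₂ = λ₁ + atan2(sin θ sin δ cos φ₁, cos δ − sin φ₁ sin φ₂) = 60.92606°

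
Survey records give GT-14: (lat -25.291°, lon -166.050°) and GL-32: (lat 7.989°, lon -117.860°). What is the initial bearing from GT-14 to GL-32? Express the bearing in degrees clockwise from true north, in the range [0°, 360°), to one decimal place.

61.1°

Δλ = 48.1900°
y = sin Δλ · cos φ₂ = 0.738126
x = cos φ₁ sin φ₂ − sin φ₁ cos φ₂ cos Δλ = 0.407706
θ = atan2(y, x) = 61.0858° → 61.0858° (mod 360°)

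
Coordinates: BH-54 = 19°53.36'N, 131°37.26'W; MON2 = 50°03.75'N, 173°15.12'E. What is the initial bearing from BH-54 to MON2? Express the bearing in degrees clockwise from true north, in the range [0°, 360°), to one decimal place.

BH-54: φ = +19.88933°, λ = -131.62100°
MON2: φ = +50.06250°, λ = +173.25200°
Δλ = -55.1270°
y = sin Δλ · cos φ₂ = -0.526671
x = cos φ₁ sin φ₂ − sin φ₁ cos φ₂ cos Δλ = 0.596141
θ = atan2(y, x) = -41.4595° → 318.5405° (mod 360°)

318.5°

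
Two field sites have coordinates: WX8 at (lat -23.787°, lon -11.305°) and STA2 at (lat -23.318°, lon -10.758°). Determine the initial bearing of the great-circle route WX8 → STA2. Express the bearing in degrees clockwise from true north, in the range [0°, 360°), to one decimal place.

Δλ = 0.5470°
y = sin Δλ · cos φ₂ = 0.008767
x = cos φ₁ sin φ₂ − sin φ₁ cos φ₂ cos Δλ = 0.008169
θ = atan2(y, x) = 47.0237° → 47.0237° (mod 360°)

47.0°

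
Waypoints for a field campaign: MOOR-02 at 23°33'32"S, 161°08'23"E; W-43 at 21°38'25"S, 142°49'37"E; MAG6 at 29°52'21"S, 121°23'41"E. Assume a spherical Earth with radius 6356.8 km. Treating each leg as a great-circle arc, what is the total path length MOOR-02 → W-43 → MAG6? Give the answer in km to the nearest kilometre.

MOOR-02: φ = -23.55889°, λ = +161.13972°
W-43: φ = -21.64028°, λ = +142.82694°
MAG6: φ = -29.87250°, λ = +121.39472°
MOOR-02→W-43: c = 0.296763 rad, d = 1886.46 km
W-43→MAG6: c = 0.365458 rad, d = 2323.14 km
Total = 1886.46 + 2323.14 = 4209.61 km

4210 km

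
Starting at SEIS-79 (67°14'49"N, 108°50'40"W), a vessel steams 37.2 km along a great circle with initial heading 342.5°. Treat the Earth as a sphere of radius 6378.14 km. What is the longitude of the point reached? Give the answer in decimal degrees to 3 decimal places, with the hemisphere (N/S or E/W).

109.108°W

SEIS-79: φ = +67.24694°, λ = -108.84444°
δ = d/R = 37.2/6378.14 = 0.005832 rad
φ₂ = arcsin(sin φ₁ cos δ + cos φ₁ sin δ cos θ)
   = arcsin(0.92218·0.99998 + 0.38676·0.00583·0.95372) = 67.56544°
λ₂ = λ₁ + atan2(sin θ sin δ cos φ₁, cos δ − sin φ₁ sin φ₂) = -109.10776°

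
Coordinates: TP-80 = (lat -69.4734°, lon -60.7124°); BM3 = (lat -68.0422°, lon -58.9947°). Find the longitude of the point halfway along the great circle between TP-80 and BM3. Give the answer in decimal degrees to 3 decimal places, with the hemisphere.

59.826°W

Bx = cos φ₂ cos Δλ = 0.373756,  By = cos φ₂ sin Δλ = 0.011208
φₘ = atan2(sin φ₁ + sin φ₂, √((cos φ₁ + Bx)² + By²)) = -68.75997°
λₘ = λ₁ + atan2(By, cos φ₁ + Bx) = -59.82595°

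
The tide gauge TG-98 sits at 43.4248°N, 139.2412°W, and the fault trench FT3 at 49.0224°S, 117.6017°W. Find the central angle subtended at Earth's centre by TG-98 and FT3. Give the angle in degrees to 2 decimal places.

94.37°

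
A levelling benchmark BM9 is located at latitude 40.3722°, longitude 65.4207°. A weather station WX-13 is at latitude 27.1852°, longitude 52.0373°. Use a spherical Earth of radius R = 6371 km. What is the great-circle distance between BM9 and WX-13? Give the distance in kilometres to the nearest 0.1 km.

1913.7 km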